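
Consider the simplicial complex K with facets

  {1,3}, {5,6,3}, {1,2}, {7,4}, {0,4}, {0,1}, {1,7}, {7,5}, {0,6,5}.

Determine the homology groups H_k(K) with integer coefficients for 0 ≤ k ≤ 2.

Fix the vertex order 0 < 1 < 2 < 3 < 4 < 5 < 6 < 7 and write every simplex with vertices in increasing order. Then dim K = 2 and the simplices of K are:

  0-simplices (8): [0], [1], [2], [3], [4], [5], [6], [7]
  1-simplices (12): [0,1], [0,4], [0,5], [0,6], [1,2], [1,3], [1,7], [3,5], [3,6], [4,7], [5,6], [5,7]
  2-simplices (2): [0,5,6], [3,5,6]

so the chain groups are C_0 ≅ Z^8, C_1 ≅ Z^12, C_2 ≅ Z^2.

∂_1: C_1 → C_0 maps an edge to its endpoints' difference, ∂[p,q] = q − p. For instance
  ∂[5,7] = [7] − [5].
This gives a 8×12 integer matrix of rank 7; reducing to Smith normal form yields diagonal entries (1,1,1,1,1,1,1).

The boundary map ∂_2: C_2 → C_1 maps a triangle to the signed sum of its edges. For instance
  ∂[0,5,6] = [5,6] − [0,6] + [0,5],
  ∂[3,5,6] = [5,6] − [3,6] + [3,5].
This gives a 12×2 integer matrix of rank 2; reducing to Smith normal form yields diagonal entries (1,1).

Now H_k = ker ∂_k / im ∂_{k+1}, so:

  H_0: rank C_0 − rank ∂_1 = 8 − 7 = 1, and the invariant factors of ∂_1 are all 1, so H_0 = Z.
  H_1: rank ker ∂_1 − rank ∂_2 = (12 − 7) − 2 = 3, and the invariant factors of ∂_2 are all 1, so H_1 = Z^3.
  H_2: rank ker ∂_2 − rank ∂_3 = (2 − 2) − 0 = 0, and there is no ∂_3, so H_2 = 0.

H_0 = Z,  H_1 = Z^3,  H_2 = 0.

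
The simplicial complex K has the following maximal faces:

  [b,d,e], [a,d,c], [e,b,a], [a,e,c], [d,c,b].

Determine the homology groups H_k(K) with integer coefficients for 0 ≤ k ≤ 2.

Order the vertices as a < b < c < d < e. Listing each simplex with vertices in this order, K has dimension 2 with simplices:

  0-simplices (5): a, b, c, d, e
  1-simplices (10): ab, ac, ad, ae, bc, bd, be, cd, ce, de
  2-simplices (5): abe, acd, ace, bcd, bde

giving chain groups C_0 ≅ Z^5, C_1 ≅ Z^10, C_2 ≅ Z^5.

The boundary map ∂_1: C_1 → C_0 is given by ∂[p,q] = [q] − [p]. For instance
  ∂de = e − d.
As a 5×10 matrix over Z this has rank 4, with invariant factors (1,1,1,1).

Boundary ∂_2: C_2 → C_1 maps a triangle to the signed sum of its edges. For instance
  ∂bde = de − be + bd,
  ∂abe = be − ae + ab.
As a 10×5 matrix over Z this has rank 5, with invariant factors (1,1,1,1,1).

Computing H_k = (kernel of ∂_k) / (image of ∂_{k+1}):

  H_0: rank C_0 − rank ∂_1 = 5 − 4 = 1, and the invariant factors of ∂_1 are all 1, so H_0 = Z.
  H_1: rank ker ∂_1 − rank ∂_2 = (10 − 4) − 5 = 1, and the invariant factors of ∂_2 are all 1, so H_1 = Z.
  H_2: rank ker ∂_2 − rank ∂_3 = (5 − 5) − 0 = 0, and there is no ∂_3, so H_2 = 0.

H_0 ≅ Z,  H_1 ≅ Z,  H_2 = 0.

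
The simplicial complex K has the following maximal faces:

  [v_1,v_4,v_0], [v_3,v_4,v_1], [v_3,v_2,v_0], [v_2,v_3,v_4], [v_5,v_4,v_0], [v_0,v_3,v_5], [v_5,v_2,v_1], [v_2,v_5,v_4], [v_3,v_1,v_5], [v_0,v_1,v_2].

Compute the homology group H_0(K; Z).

H_0 ≅ Z.

Fix the vertex order v_0 < v_1 < v_2 < v_3 < v_4 < v_5 and write every simplex with vertices in increasing order. Then dim K = 2 and the simplices of K are:

  0-simplices (6): [v_0], [v_1], [v_2], [v_3], [v_4], [v_5]
  1-simplices (15): (15 of them)
  2-simplices (10): [v_0,v_1,v_2], [v_0,v_1,v_4], [v_0,v_2,v_3], [v_0,v_3,v_5], [v_0,v_4,v_5], [v_1,v_2,v_5], [v_1,v_3,v_4], [v_1,v_3,v_5], [v_2,v_3,v_4], [v_2,v_4,v_5]

giving chain groups C_0 ≅ Z^6, C_1 ≅ Z^15, C_2 ≅ Z^10.

The boundary map ∂_1: C_1 → C_0 maps an edge to its endpoints' difference, ∂[p,q] = q − p. For instance
  ∂[v_0,v_3] = [v_3] − [v_0].
This gives a 6×15 integer matrix of rank 5; reducing to Smith normal form yields diagonal entries (1,1,1,1,1).

Boundary ∂_2: C_2 → C_1 sends each 2-simplex [p,q,r] to [q,r] − [p,r] + [p,q]. For instance
  ∂[v_1,v_2,v_5] = [v_2,v_5] − [v_1,v_5] + [v_1,v_2],
  ∂[v_0,v_4,v_5] = [v_4,v_5] − [v_0,v_5] + [v_0,v_4].
The resulting 15×10 matrix has rank 10, and its Smith normal form has invariant factors (1,1,1,1,1,1,1,1,1,2).

Computing H_k = (kernel of ∂_k) / (image of ∂_{k+1}):

  H_0: rank C_0 − rank ∂_1 = 6 − 5 = 1, and the invariant factors of ∂_1 are all 1, so H_0 ≅ Z.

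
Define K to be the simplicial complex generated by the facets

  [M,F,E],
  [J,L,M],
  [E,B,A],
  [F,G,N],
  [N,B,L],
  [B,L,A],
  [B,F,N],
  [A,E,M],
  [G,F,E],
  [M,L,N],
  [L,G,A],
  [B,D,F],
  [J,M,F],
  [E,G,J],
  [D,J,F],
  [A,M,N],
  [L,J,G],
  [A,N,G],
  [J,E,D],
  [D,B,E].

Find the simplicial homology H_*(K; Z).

K has 10 vertices, 30 edges, 20 triangles.
rank ∂_0 = 0, rank ∂_1 = 9 ⇒ b_0 = 10 − 0 − 9 = 1; all invariant factors of ∂_1 are 1 so no torsion. So H_0 = Z.
rank ∂_1 = 9, rank ∂_2 = 20 ⇒ b_1 = 30 − 9 − 20 = 1; ∂_2 has invariant factor(s) [2] giving torsion. So H_1 = Z ⊕ Z/2.
rank ∂_2 = 20, rank ∂_3 = 0 ⇒ b_2 = 20 − 20 − 0 = 0. So H_2 = 0.

H_0 ≅ Z,  H_1 ≅ Z ⊕ Z/2,  H_2 = 0.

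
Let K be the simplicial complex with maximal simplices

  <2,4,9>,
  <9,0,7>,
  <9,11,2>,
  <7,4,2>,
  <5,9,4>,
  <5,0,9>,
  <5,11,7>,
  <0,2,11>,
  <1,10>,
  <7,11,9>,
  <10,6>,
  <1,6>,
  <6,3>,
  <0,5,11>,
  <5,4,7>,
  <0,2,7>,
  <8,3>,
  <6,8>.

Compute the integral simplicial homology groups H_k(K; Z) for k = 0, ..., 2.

Take the total order 0 < 1 < 2 < 3 < 4 < 5 < 6 < 7 < 8 < 9 < 10 < 11 on the vertex set. Then K (dimension 2) consists of the simplices:

  0-simplices (12): [0], [1], [2], [3], [4], [5], [6], [7], [8], [9], [10], [11]
  1-simplices (24): (24 of them)
  2-simplices (12): [0,2,7], [0,2,11], [0,5,9], [0,5,11], [0,7,9], [2,4,7], [2,4,9], [2,9,11], [4,5,7], [4,5,9], [5,7,11], [7,9,11]

Hence C_0 ≅ Z^12, C_1 ≅ Z^24, C_2 ≅ Z^12.

Boundary ∂_1: C_1 → C_0 maps an edge to its endpoints' difference, ∂[p,q] = q − p. For instance
  ∂[7,11] = [11] − [7].
The 12×24 boundary matrix has rank 10 and Smith normal form diag(1,1,1,1,1,1,1,1,1,1).

Boundary ∂_2: C_2 → C_1 acts by ∂[p,q,r] = [q,r] − [p,r] + [p,q]. For instance
  ∂[7,9,11] = [9,11] − [7,11] + [7,9],
  ∂[0,5,11] = [5,11] − [0,11] + [0,5].
As a 24×12 matrix over Z this has rank 12, with invariant factors (1,1,1,1,1,1,1,1,1,1,1,2).

Reading off H_k = ker ∂_k / im ∂_{k+1}:

  H_0: rank C_0 − rank ∂_1 = 12 − 10 = 2, and the invariant factors of ∂_1 are all 1, so H_0 = Z^2.
  H_1: rank ker ∂_1 − rank ∂_2 = (24 − 10) − 12 = 2, and ∂_2 has invariant factor 2 > 1, so H_1 = Z^2 × Z/2.
  H_2: rank ker ∂_2 − rank ∂_3 = (12 − 12) − 0 = 0, and there is no ∂_3, so H_2 = 0.

H_0 ≅ Z^2,  H_1 ≅ Z^2 × Z/2,  H_2 = 0.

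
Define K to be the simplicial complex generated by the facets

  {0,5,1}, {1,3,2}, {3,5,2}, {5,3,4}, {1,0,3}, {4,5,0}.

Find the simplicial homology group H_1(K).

We work with the vertex ordering 0 < 1 < 2 < 3 < 4 < 5. The simplices of K, each written with vertices in increasing order, are:

  0-simplices (6): [0], [1], [2], [3], [4], [5]
  1-simplices (12): [0,1], [0,3], [0,4], [0,5], [1,2], [1,3], [1,5], [2,3], [2,5], [3,4], [3,5], [4,5]
  2-simplices (6): [0,1,3], [0,1,5], [0,4,5], [1,2,3], [2,3,5], [3,4,5]

giving chain groups C_0 ≅ Z^6, C_1 ≅ Z^12, C_2 ≅ Z^6.

∂_1: C_1 → C_0 maps an edge to its endpoints' difference, ∂[p,q] = q − p. For instance
  ∂[1,2] = [2] − [1].
This gives a 6×12 integer matrix of rank 5; reducing to Smith normal form yields diagonal entries (1,1,1,1,1).

The boundary map ∂_2: C_2 → C_1 maps a triangle to the signed sum of its edges. For instance
  ∂[0,4,5] = [4,5] − [0,5] + [0,4],
  ∂[0,1,3] = [1,3] − [0,3] + [0,1].
As a 12×6 matrix over Z this has rank 6, with invariant factors (1,1,1,1,1,1).

Now H_k = ker ∂_k / im ∂_{k+1}, so:

  H_1: rank ker ∂_1 − rank ∂_2 = (12 − 5) − 6 = 1, and the invariant factors of ∂_2 are all 1, so H_1 ≅ Z.

(K is a triangulation of the cylinder S^1 x I.)

H_1 = Z.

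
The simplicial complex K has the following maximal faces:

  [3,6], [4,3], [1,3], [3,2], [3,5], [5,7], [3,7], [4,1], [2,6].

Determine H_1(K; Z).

H_1 ≅ Z^3.

Order the vertices as 1 < 2 < 3 < 4 < 5 < 6 < 7. Listing each simplex with vertices in this order, K has dimension 1 with simplices:

  0-simplices (7): [1], [2], [3], [4], [5], [6], [7]
  1-simplices (9): [1,3], [1,4], [2,3], [2,6], [3,4], [3,5], [3,6], [3,7], [5,7]

Hence C_0 ≅ Z^7, C_1 ≅ Z^9.

∂_1: C_1 → C_0 is given by ∂[p,q] = [q] − [p].
As a 7×9 matrix over Z this has rank 6, with invariant factors (1,1,1,1,1,1).

Reading off H_k = ker ∂_k / im ∂_{k+1}:

  H_1: rank ker ∂_1 − rank ∂_2 = (9 − 6) − 0 = 3, and there is no ∂_2, so H_1 = Z^3.

(K is a triangulation of a wedge of 3 circles.)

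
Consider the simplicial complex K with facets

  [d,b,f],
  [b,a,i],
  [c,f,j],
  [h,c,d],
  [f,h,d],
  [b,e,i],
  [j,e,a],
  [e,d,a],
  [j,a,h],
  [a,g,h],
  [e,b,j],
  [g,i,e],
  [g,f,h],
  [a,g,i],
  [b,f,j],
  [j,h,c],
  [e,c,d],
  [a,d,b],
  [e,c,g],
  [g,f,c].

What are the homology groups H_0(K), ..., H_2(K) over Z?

H_0 ≅ Z,  H_1 ≅ Z ⊕ Z/2Z,  H_2 = 0.

Fix the vertex order a < b < c < d < e < f < g < h < i < j and write every simplex with vertices in increasing order. Then dim K = 2 and the simplices of K are:

  0-simplices (10): a, b, c, d, e, f, g, h, i, j
  1-simplices (30): ab, ad, ae, ag, ah, ai, aj, bd, be, bf, bi, bj, cd, ce, cf, cg, ch, cj, de, df, dh, eg, ei, ej, fg, fh, fj, gh, gi, hj
  2-simplices (20): abd, abi, ade, aej, agh, agi, ahj, bdf, bei, bej, bfj, cde, cdh, ceg, cfg, cfj, chj, dfh, egi, fgh

giving chain groups C_0 ≅ Z^10, C_1 ≅ Z^30, C_2 ≅ Z^20.

Boundary ∂_1: C_1 → C_0 maps an edge to its endpoints' difference, ∂[p,q] = q − p.
This gives a 10×30 integer matrix of rank 9; reducing to Smith normal form yields diagonal entries (1,1,1,1,1,1,1,1,1).

∂_2: C_2 → C_1 maps a triangle to the signed sum of its edges. For instance
  ∂cde = de − ce + cd,
  ∂fgh = gh − fh + fg.
As a 30×20 matrix over Z this has rank 20, with invariant factors (1,1,1,1,1,1,1,1,1,1,1,1,1,1,1,1,1,1,1,2).

Now H_k = ker ∂_k / im ∂_{k+1}, so:

  H_0: rank C_0 − rank ∂_1 = 10 − 9 = 1, and the invariant factors of ∂_1 are all 1, so H_0 ≅ Z.
  H_1: rank ker ∂_1 − rank ∂_2 = (30 − 9) − 20 = 1, and ∂_2 has invariant factor 2 > 1, so H_1 ≅ Z ⊕ Z/2Z.
  H_2: rank ker ∂_2 − rank ∂_3 = (20 − 20) − 0 = 0, and there is no ∂_3, so H_2 ≅ 0.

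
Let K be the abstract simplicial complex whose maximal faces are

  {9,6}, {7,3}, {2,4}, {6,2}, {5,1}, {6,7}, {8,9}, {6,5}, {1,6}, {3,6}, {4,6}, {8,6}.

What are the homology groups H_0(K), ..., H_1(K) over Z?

Take the total order 1 < 2 < 3 < 4 < 5 < 6 < 7 < 8 < 9 on the vertex set. Then K (dimension 1) consists of the simplices:

  0-simplices (9): [1], [2], [3], [4], [5], [6], [7], [8], [9]
  1-simplices (12): [1,5], [1,6], [2,4], [2,6], [3,6], [3,7], [4,6], [5,6], [6,7], [6,8], [6,9], [8,9]

so the chain groups are C_0 ≅ Z^9, C_1 ≅ Z^12.

Boundary ∂_1: C_1 → C_0 is given by ∂[p,q] = [q] − [p]. For instance
  ∂[5,6] = [6] − [5].
As a 9×12 matrix over Z this has rank 8, with invariant factors (1,1,1,1,1,1,1,1).

Computing H_k = (kernel of ∂_k) / (image of ∂_{k+1}):

  H_0: rank C_0 − rank ∂_1 = 9 − 8 = 1, and the invariant factors of ∂_1 are all 1, so H_0 = Z.
  H_1: rank ker ∂_1 − rank ∂_2 = (12 − 8) − 0 = 4, and there is no ∂_2, so H_1 = Z^4.

(K is a triangulation of a wedge of 4 circles.)

H_0 = Z,  H_1 = Z^4.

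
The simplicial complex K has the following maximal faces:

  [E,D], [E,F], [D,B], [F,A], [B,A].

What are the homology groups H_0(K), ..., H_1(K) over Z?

Order the vertices as A < B < D < E < F. Listing each simplex with vertices in this order, K has dimension 1 with simplices:

  0-simplices (5): A, B, D, E, F
  1-simplices (5): AB, AF, BD, DE, EF

so the chain groups are C_0 ≅ Z^5, C_1 ≅ Z^5.

Boundary ∂_1: C_1 → C_0 sends each edge [p,q] (with p < q) to q − p. For instance
  ∂DE = E − D.
As a 5×5 matrix over Z this has rank 4, with invariant factors (1,1,1,1).

Now H_k = ker ∂_k / im ∂_{k+1}, so:

  H_0: rank C_0 − rank ∂_1 = 5 − 4 = 1, and the invariant factors of ∂_1 are all 1, so H_0 ≅ Z.
  H_1: rank ker ∂_1 − rank ∂_2 = (5 − 4) − 0 = 1, and there is no ∂_2, so H_1 ≅ Z.

(K is a triangulation of the circle S^1.)

H_0 = Z,  H_1 = Z.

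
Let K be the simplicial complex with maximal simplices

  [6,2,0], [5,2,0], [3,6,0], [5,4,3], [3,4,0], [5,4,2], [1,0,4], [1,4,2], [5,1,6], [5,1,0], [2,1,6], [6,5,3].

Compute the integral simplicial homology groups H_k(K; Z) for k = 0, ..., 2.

K has 7 vertices, 18 edges, 12 triangles.
rank ∂_0 = 0, rank ∂_1 = 6 ⇒ b_0 = 7 − 0 − 6 = 1; all invariant factors of ∂_1 are 1 so no torsion. So H_0 ≅ Z.
rank ∂_1 = 6, rank ∂_2 = 12 ⇒ b_1 = 18 − 6 − 12 = 0; ∂_2 has invariant factor(s) [2] giving torsion. So H_1 ≅ Z/2Z.
rank ∂_2 = 12, rank ∂_3 = 0 ⇒ b_2 = 12 − 12 − 0 = 0. So H_2 ≅ 0.

H_0 ≅ Z,  H_1 ≅ Z/2Z,  H_2 = 0.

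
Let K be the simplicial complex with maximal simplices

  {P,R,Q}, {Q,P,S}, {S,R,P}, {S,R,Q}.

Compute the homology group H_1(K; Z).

Take the total order P < Q < R < S on the vertex set. Then K (dimension 2) consists of the simplices:

  0-simplices (4): P, Q, R, S
  1-simplices (6): PQ, PR, PS, QR, QS, RS
  2-simplices (4): PQR, PQS, PRS, QRS

giving chain groups C_0 ≅ Z^4, C_1 ≅ Z^6, C_2 ≅ Z^4.

∂_1: C_1 → C_0 is given by ∂[p,q] = [q] − [p]. For instance
  ∂PQ = Q − P.
The resulting 4×6 matrix has rank 3, and its Smith normal form has invariant factors (1,1,1).

The boundary map ∂_2: C_2 → C_1 acts by ∂[p,q,r] = [q,r] − [p,r] + [p,q]. For instance
  ∂PQR = QR − PR + PQ,
  ∂PRS = RS − PS + PR.
The resulting 6×4 matrix has rank 3, and its Smith normal form has invariant factors (1,1,1).

Reading off H_k = ker ∂_k / im ∂_{k+1}:

  H_1: rank ker ∂_1 − rank ∂_2 = (6 − 3) − 3 = 0, and the invariant factors of ∂_2 are all 1, so H_1 = 0.

H_1 ≅ 0.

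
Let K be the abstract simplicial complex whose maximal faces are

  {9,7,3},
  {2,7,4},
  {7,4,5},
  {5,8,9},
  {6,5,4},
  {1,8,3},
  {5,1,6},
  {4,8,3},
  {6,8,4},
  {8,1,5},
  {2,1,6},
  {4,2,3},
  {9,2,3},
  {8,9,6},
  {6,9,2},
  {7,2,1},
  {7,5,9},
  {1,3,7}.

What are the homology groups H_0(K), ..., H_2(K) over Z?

We work with the vertex ordering 1 < 2 < 3 < 4 < 5 < 6 < 7 < 8 < 9. The simplices of K, each written with vertices in increasing order, are:

  0-simplices (9): [1], [2], [3], [4], [5], [6], [7], [8], [9]
  1-simplices (27): (27 of them)
  2-simplices (18): [1,2,6], [1,2,7], [1,3,7], [1,3,8], [1,5,6], [1,5,8], [2,3,4], [2,3,9], [2,4,7], [2,6,9], [3,4,8], [3,7,9], [4,5,6], [4,5,7], [4,6,8], [5,7,9], [5,8,9], [6,8,9]

Hence C_0 ≅ Z^9, C_1 ≅ Z^27, C_2 ≅ Z^18.

The boundary map ∂_1: C_1 → C_0 sends each edge [p,q] (with p < q) to q − p.
As a 9×27 matrix over Z this has rank 8, with invariant factors (1,1,1,1,1,1,1,1).

Boundary ∂_2: C_2 → C_1 sends each 2-simplex [p,q,r] to [q,r] − [p,r] + [p,q]. For instance
  ∂[4,6,8] = [6,8] − [4,8] + [4,6],
  ∂[2,6,9] = [6,9] − [2,9] + [2,6].
The 27×18 boundary matrix has rank 18 and Smith normal form diag(1,1,1,1,1,1,1,1,1,1,1,1,1,1,1,1,1,2).

Now H_k = ker ∂_k / im ∂_{k+1}, so:

  H_0: rank C_0 − rank ∂_1 = 9 − 8 = 1, and the invariant factors of ∂_1 are all 1, so H_0 ≅ Z.
  H_1: rank ker ∂_1 − rank ∂_2 = (27 − 8) − 18 = 1, and ∂_2 has invariant factor 2 > 1, so H_1 ≅ Z × Z/2.
  H_2: rank ker ∂_2 − rank ∂_3 = (18 − 18) − 0 = 0, and there is no ∂_3, so H_2 ≅ 0.

As a check, the Euler characteristic is 9 − 27 + 18 = 0, which agrees with 1 − 1 + 0 = 0.

H_0 ≅ Z,  H_1 ≅ Z × Z/2,  H_2 = 0.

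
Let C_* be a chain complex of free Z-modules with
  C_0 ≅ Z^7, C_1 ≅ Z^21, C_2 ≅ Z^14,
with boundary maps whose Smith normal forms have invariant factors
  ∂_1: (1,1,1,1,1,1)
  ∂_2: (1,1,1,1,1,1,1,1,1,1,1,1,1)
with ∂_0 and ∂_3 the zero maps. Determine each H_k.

H_0: b_0 = 7 − 0 − 6 = 1; torsion from ∂_1 factors > 1: none. So H_0 ≅ Z.
H_1: b_1 = 21 − 6 − 13 = 2; torsion from ∂_2 factors > 1: none. So H_1 ≅ Z^2.
H_2: b_2 = 14 − 13 − 0 = 1; torsion from ∂_3 factors > 1: none. So H_2 ≅ Z.

H_0 ≅ Z,  H_1 ≅ Z^2,  H_2 ≅ Z.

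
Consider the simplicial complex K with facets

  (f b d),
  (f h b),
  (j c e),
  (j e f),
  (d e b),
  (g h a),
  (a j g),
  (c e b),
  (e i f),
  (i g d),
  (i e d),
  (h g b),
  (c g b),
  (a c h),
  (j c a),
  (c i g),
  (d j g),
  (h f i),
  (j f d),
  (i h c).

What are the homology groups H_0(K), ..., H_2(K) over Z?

H_0 ≅ Z,  H_1 ≅ Z ⊕ Z/2,  H_2 = 0.

K has 10 vertices, 30 edges, 20 triangles.
rank ∂_0 = 0, rank ∂_1 = 9 ⇒ b_0 = 10 − 0 − 9 = 1; all invariant factors of ∂_1 are 1 so no torsion. So H_0 ≅ Z.
rank ∂_1 = 9, rank ∂_2 = 20 ⇒ b_1 = 30 − 9 − 20 = 1; ∂_2 has invariant factor(s) [2] giving torsion. So H_1 ≅ Z ⊕ Z/2.
rank ∂_2 = 20, rank ∂_3 = 0 ⇒ b_2 = 20 − 20 − 0 = 0. So H_2 ≅ 0.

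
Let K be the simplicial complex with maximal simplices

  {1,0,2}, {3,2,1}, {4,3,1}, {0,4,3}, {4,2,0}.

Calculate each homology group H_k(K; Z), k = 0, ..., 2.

Take the total order 0 < 1 < 2 < 3 < 4 on the vertex set. Then K (dimension 2) consists of the simplices:

  0-simplices (5): [0], [1], [2], [3], [4]
  1-simplices (10): [0,1], [0,2], [0,3], [0,4], [1,2], [1,3], [1,4], [2,3], [2,4], [3,4]
  2-simplices (5): [0,1,2], [0,2,4], [0,3,4], [1,2,3], [1,3,4]

Hence C_0 ≅ Z^5, C_1 ≅ Z^10, C_2 ≅ Z^5.

The boundary map ∂_1: C_1 → C_0 maps an edge to its endpoints' difference, ∂[p,q] = q − p.
The 5×10 boundary matrix has rank 4 and Smith normal form diag(1,1,1,1).

The boundary map ∂_2: C_2 → C_1 sends each 2-simplex [p,q,r] to [q,r] − [p,r] + [p,q]. For instance
  ∂[0,2,4] = [2,4] − [0,4] + [0,2],
  ∂[1,2,3] = [2,3] − [1,3] + [1,2].
The resulting 10×5 matrix has rank 5, and its Smith normal form has invariant factors (1,1,1,1,1).

Now H_k = ker ∂_k / im ∂_{k+1}, so:

  H_0: rank C_0 − rank ∂_1 = 5 − 4 = 1, and the invariant factors of ∂_1 are all 1, so H_0 = Z.
  H_1: rank ker ∂_1 − rank ∂_2 = (10 − 4) − 5 = 1, and the invariant factors of ∂_2 are all 1, so H_1 = Z.
  H_2: rank ker ∂_2 − rank ∂_3 = (5 − 5) − 0 = 0, and there is no ∂_3, so H_2 = 0.

H_0 = Z,  H_1 = Z,  H_2 = 0.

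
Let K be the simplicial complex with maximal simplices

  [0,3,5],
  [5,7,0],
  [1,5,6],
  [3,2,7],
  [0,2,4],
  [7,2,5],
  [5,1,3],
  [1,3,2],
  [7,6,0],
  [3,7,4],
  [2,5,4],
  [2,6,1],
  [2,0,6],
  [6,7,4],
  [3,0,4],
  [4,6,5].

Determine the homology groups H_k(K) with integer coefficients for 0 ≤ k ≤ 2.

H_0 = Z,  H_1 = Z^2,  H_2 = Z.

Order the vertices as 0 < 1 < 2 < 3 < 4 < 5 < 6 < 7. Listing each simplex with vertices in this order, K has dimension 2 with simplices:

  0-simplices (8): [0], [1], [2], [3], [4], [5], [6], [7]
  1-simplices (24): (24 of them)
  2-simplices (16): [0,2,4], [0,2,6], [0,3,4], [0,3,5], [0,5,7], [0,6,7], [1,2,3], [1,2,6], [1,3,5], [1,5,6], [2,3,7], [2,4,5], [2,5,7], [3,4,7], [4,5,6], [4,6,7]

giving chain groups C_0 ≅ Z^8, C_1 ≅ Z^24, C_2 ≅ Z^16.

∂_1: C_1 → C_0 maps an edge to its endpoints' difference, ∂[p,q] = q − p.
This gives a 8×24 integer matrix of rank 7; reducing to Smith normal form yields diagonal entries (1,1,1,1,1,1,1).

∂_2: C_2 → C_1 maps a triangle to the signed sum of its edges. For instance
  ∂[4,6,7] = [6,7] − [4,7] + [4,6],
  ∂[1,2,6] = [2,6] − [1,6] + [1,2].
This gives a 24×16 integer matrix of rank 15; reducing to Smith normal form yields diagonal entries (1,1,1,1,1,1,1,1,1,1,1,1,1,1,1).

From H_k ≅ ker(∂_k) / im(∂_{k+1}) we obtain:

  H_0: rank C_0 − rank ∂_1 = 8 − 7 = 1, and the invariant factors of ∂_1 are all 1, so H_0 = Z.
  H_1: rank ker ∂_1 − rank ∂_2 = (24 − 7) − 15 = 2, and the invariant factors of ∂_2 are all 1, so H_1 = Z^2.
  H_2: rank ker ∂_2 − rank ∂_3 = (16 − 15) − 0 = 1, and there is no ∂_3, so H_2 = Z.

As a check, the Euler characteristic is 8 − 24 + 16 = 0, which agrees with 1 − 2 + 1 = 0.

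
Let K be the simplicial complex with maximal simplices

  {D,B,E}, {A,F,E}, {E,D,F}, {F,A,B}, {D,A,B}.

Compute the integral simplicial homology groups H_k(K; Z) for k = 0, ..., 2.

H_0 ≅ Z,  H_1 ≅ Z,  H_2 = 0.

Take the total order A < B < D < E < F on the vertex set. Then K (dimension 2) consists of the simplices:

  0-simplices (5): A, B, D, E, F
  1-simplices (10): AB, AD, AE, AF, BD, BE, BF, DE, DF, EF
  2-simplices (5): ABD, ABF, AEF, BDE, DEF

so the chain groups are C_0 ≅ Z^5, C_1 ≅ Z^10, C_2 ≅ Z^5.

∂_1: C_1 → C_0 sends each edge [p,q] (with p < q) to q − p. For instance
  ∂BF = F − B.
This gives a 5×10 integer matrix of rank 4; reducing to Smith normal form yields diagonal entries (1,1,1,1).

∂_2: C_2 → C_1 maps a triangle to the signed sum of its edges. For instance
  ∂ABD = BD − AD + AB,
  ∂DEF = EF − DF + DE.
As a 10×5 matrix over Z this has rank 5, with invariant factors (1,1,1,1,1).

Computing H_k = (kernel of ∂_k) / (image of ∂_{k+1}):

  H_0: rank C_0 − rank ∂_1 = 5 − 4 = 1, and the invariant factors of ∂_1 are all 1, so H_0 = Z.
  H_1: rank ker ∂_1 − rank ∂_2 = (10 − 4) − 5 = 1, and the invariant factors of ∂_2 are all 1, so H_1 = Z.
  H_2: rank ker ∂_2 − rank ∂_3 = (5 − 5) − 0 = 0, and there is no ∂_3, so H_2 = 0.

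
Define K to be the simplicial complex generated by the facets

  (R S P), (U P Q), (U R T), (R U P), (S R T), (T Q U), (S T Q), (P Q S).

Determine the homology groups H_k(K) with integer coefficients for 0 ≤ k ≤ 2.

H_0 = Z,  H_1 = 0,  H_2 = Z.

We work with the vertex ordering P < Q < R < S < T < U. The simplices of K, each written with vertices in increasing order, are:

  0-simplices (6): P, Q, R, S, T, U
  1-simplices (12): PQ, PR, PS, PU, QS, QT, QU, RS, RT, RU, ST, TU
  2-simplices (8): PQS, PQU, PRS, PRU, QST, QTU, RST, RTU

Hence C_0 ≅ Z^6, C_1 ≅ Z^12, C_2 ≅ Z^8.

∂_1: C_1 → C_0 maps an edge to its endpoints' difference, ∂[p,q] = q − p.
The 6×12 boundary matrix has rank 5 and Smith normal form diag(1,1,1,1,1).

The boundary map ∂_2: C_2 → C_1 acts by ∂[p,q,r] = [q,r] − [p,r] + [p,q]. For instance
  ∂QTU = TU − QU + QT,
  ∂RTU = TU − RU + RT.
As a 12×8 matrix over Z this has rank 7, with invariant factors (1,1,1,1,1,1,1).

Now H_k = ker ∂_k / im ∂_{k+1}, so:

  H_0: rank C_0 − rank ∂_1 = 6 − 5 = 1, and the invariant factors of ∂_1 are all 1, so H_0 ≅ Z.
  H_1: rank ker ∂_1 − rank ∂_2 = (12 − 5) − 7 = 0, and the invariant factors of ∂_2 are all 1, so H_1 ≅ 0.
  H_2: rank ker ∂_2 − rank ∂_3 = (8 − 7) − 0 = 1, and there is no ∂_3, so H_2 ≅ Z.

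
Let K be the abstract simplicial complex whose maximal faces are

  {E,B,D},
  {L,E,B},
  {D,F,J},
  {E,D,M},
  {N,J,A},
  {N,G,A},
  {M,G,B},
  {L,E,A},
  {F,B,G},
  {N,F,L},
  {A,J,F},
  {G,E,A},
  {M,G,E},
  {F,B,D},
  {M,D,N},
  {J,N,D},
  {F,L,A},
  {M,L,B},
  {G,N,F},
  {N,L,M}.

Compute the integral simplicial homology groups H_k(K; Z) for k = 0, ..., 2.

H_0 = Z,  H_1 = Z ⊕ Z_2,  H_2 = 0.

We work with the vertex ordering A < B < D < E < F < G < J < L < M < N. The simplices of K, each written with vertices in increasing order, are:

  0-simplices (10): A, B, D, E, F, G, J, L, M, N
  1-simplices (30): AE, AF, AG, AJ, AL, AN, BD, BE, BF, BG, BL, BM, DE, DF, DJ, DM, DN, EG, EL, EM, FG, FJ, FL, FN, GM, GN, JN, LM, LN, MN
  2-simplices (20): AEG, AEL, AFJ, AFL, AGN, AJN, BDE, BDF, BEL, BFG, BGM, BLM, DEM, DFJ, DJN, DMN, EGM, FGN, FLN, LMN

Hence C_0 ≅ Z^10, C_1 ≅ Z^30, C_2 ≅ Z^20.

Boundary ∂_1: C_1 → C_0 sends each edge [p,q] (with p < q) to q − p.
This gives a 10×30 integer matrix of rank 9; reducing to Smith normal form yields diagonal entries (1,1,1,1,1,1,1,1,1).

∂_2: C_2 → C_1 maps a triangle to the signed sum of its edges. For instance
  ∂AFL = FL − AL + AF,
  ∂EGM = GM − EM + EG.
The 30×20 boundary matrix has rank 20 and Smith normal form diag(1,1,1,1,1,1,1,1,1,1,1,1,1,1,1,1,1,1,1,2).

Now H_k = ker ∂_k / im ∂_{k+1}, so:

  H_0: rank C_0 − rank ∂_1 = 10 − 9 = 1, and the invariant factors of ∂_1 are all 1, so H_0 ≅ Z.
  H_1: rank ker ∂_1 − rank ∂_2 = (30 − 9) − 20 = 1, and ∂_2 has invariant factor 2 > 1, so H_1 ≅ Z ⊕ Z_2.
  H_2: rank ker ∂_2 − rank ∂_3 = (20 − 20) − 0 = 0, and there is no ∂_3, so H_2 ≅ 0.

(K is a triangulation of the Klein bottle.)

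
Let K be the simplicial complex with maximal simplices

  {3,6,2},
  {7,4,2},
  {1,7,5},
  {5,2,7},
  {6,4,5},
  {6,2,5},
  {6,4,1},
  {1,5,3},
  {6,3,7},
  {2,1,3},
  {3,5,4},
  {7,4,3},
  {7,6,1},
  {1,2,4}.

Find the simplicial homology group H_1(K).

K has 7 vertices, 21 edges, 14 triangles.
rank ∂_1 = 6, rank ∂_2 = 13 ⇒ b_1 = 21 − 6 − 13 = 2; all invariant factors of ∂_2 are 1 so no torsion. So H_1 ≅ Z^2.

H_1 = Z^2.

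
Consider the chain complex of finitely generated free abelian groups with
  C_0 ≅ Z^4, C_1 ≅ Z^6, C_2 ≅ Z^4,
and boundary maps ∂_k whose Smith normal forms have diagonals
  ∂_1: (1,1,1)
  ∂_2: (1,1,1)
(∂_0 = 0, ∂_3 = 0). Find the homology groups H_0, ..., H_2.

H_0: b_0 = 4 − 0 − 3 = 1; torsion from ∂_1 factors > 1: none. So H_0 ≅ Z.
H_1: b_1 = 6 − 3 − 3 = 0; torsion from ∂_2 factors > 1: none. So H_1 ≅ 0.
H_2: b_2 = 4 − 3 − 0 = 1; torsion from ∂_3 factors > 1: none. So H_2 ≅ Z.

H_0 ≅ Z,  H_1 = 0,  H_2 ≅ Z.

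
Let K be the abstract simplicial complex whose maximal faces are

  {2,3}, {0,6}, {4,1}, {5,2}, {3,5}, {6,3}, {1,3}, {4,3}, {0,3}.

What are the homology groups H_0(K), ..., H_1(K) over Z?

We work with the vertex ordering 0 < 1 < 2 < 3 < 4 < 5 < 6. The simplices of K, each written with vertices in increasing order, are:

  0-simplices (7): [0], [1], [2], [3], [4], [5], [6]
  1-simplices (9): [0,3], [0,6], [1,3], [1,4], [2,3], [2,5], [3,4], [3,5], [3,6]

so the chain groups are C_0 ≅ Z^7, C_1 ≅ Z^9.

The boundary map ∂_1: C_1 → C_0 is given by ∂[p,q] = [q] − [p]. For instance
  ∂[1,4] = [4] − [1].
The 7×9 boundary matrix has rank 6 and Smith normal form diag(1,1,1,1,1,1).

Now H_k = ker ∂_k / im ∂_{k+1}, so:

  H_0: rank C_0 − rank ∂_1 = 7 − 6 = 1, and the invariant factors of ∂_1 are all 1, so H_0 ≅ Z.
  H_1: rank ker ∂_1 − rank ∂_2 = (9 − 6) − 0 = 3, and there is no ∂_2, so H_1 ≅ Z^3.

(K is a triangulation of a wedge of 3 circles.)

H_0 = Z,  H_1 = Z^3.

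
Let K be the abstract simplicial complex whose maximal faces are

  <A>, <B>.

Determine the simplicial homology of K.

H_0 = Z^2.

We work with the vertex ordering A < B. The simplices of K, each written with vertices in increasing order, are:

  0-simplices (2): A, B

Hence C_0 ≅ Z^2.

Now H_k = ker ∂_k / im ∂_{k+1}, so:

  H_0: rank C_0 − rank ∂_1 = 2 − 0 = 2, and there is no ∂_1, so H_0 = Z^2.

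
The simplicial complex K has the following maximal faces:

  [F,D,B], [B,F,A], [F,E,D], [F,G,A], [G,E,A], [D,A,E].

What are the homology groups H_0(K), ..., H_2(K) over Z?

We work with the vertex ordering A < B < D < E < F < G. The simplices of K, each written with vertices in increasing order, are:

  0-simplices (6): A, B, D, E, F, G
  1-simplices (12): AB, AD, AE, AF, AG, BD, BF, DE, DF, EF, EG, FG
  2-simplices (6): ABF, ADE, AEG, AFG, BDF, DEF

giving chain groups C_0 ≅ Z^6, C_1 ≅ Z^12, C_2 ≅ Z^6.

The boundary map ∂_1: C_1 → C_0 sends each edge [p,q] (with p < q) to q − p. For instance
  ∂DF = F − D.
The 6×12 boundary matrix has rank 5 and Smith normal form diag(1,1,1,1,1).

∂_2: C_2 → C_1 maps a triangle to the signed sum of its edges. For instance
  ∂BDF = DF − BF + BD,
  ∂AFG = FG − AG + AF.
The resulting 12×6 matrix has rank 6, and its Smith normal form has invariant factors (1,1,1,1,1,1).

From H_k ≅ ker(∂_k) / im(∂_{k+1}) we obtain:

  H_0: rank C_0 − rank ∂_1 = 6 − 5 = 1, and the invariant factors of ∂_1 are all 1, so H_0 = Z.
  H_1: rank ker ∂_1 − rank ∂_2 = (12 − 5) − 6 = 1, and the invariant factors of ∂_2 are all 1, so H_1 = Z.
  H_2: rank ker ∂_2 − rank ∂_3 = (6 − 6) − 0 = 0, and there is no ∂_3, so H_2 = 0.

(K is a triangulation of the cylinder S^1 x I.)

H_0 = Z,  H_1 = Z,  H_2 = 0.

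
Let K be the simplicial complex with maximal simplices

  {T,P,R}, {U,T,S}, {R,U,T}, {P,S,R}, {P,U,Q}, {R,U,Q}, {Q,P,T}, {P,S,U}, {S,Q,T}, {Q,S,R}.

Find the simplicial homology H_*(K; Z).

We work with the vertex ordering P < Q < R < S < T < U. The simplices of K, each written with vertices in increasing order, are:

  0-simplices (6): P, Q, R, S, T, U
  1-simplices (15): PQ, PR, PS, PT, PU, QR, QS, QT, QU, RS, RT, RU, ST, SU, TU
  2-simplices (10): PQT, PQU, PRS, PRT, PSU, QRS, QRU, QST, RTU, STU

so the chain groups are C_0 ≅ Z^6, C_1 ≅ Z^15, C_2 ≅ Z^10.

The boundary map ∂_1: C_1 → C_0 sends each edge [p,q] (with p < q) to q − p.
As a 6×15 matrix over Z this has rank 5, with invariant factors (1,1,1,1,1).

∂_2: C_2 → C_1 maps a triangle to the signed sum of its edges. For instance
  ∂QST = ST − QT + QS,
  ∂QRS = RS − QS + QR.
The 15×10 boundary matrix has rank 10 and Smith normal form diag(1,1,1,1,1,1,1,1,1,2).

Now H_k = ker ∂_k / im ∂_{k+1}, so:

  H_0: rank C_0 − rank ∂_1 = 6 − 5 = 1, and the invariant factors of ∂_1 are all 1, so H_0 ≅ Z.
  H_1: rank ker ∂_1 − rank ∂_2 = (15 − 5) − 10 = 0, and ∂_2 has invariant factor 2 > 1, so H_1 ≅ Z/2.
  H_2: rank ker ∂_2 − rank ∂_3 = (10 − 10) − 0 = 0, and there is no ∂_3, so H_2 ≅ 0.

As a check, the Euler characteristic is 6 − 15 + 10 = 1, which agrees with 1 − 0 + 0 = 1.
(K is a triangulation of the real projective plane RP^2.)

H_0 ≅ Z,  H_1 ≅ Z/2,  H_2 = 0.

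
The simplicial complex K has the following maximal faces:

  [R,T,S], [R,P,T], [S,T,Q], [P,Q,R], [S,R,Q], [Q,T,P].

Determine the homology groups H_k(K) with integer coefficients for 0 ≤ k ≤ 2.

H_0 ≅ Z,  H_1 = 0,  H_2 ≅ Z.

We work with the vertex ordering P < Q < R < S < T. The simplices of K, each written with vertices in increasing order, are:

  0-simplices (5): P, Q, R, S, T
  1-simplices (9): PQ, PR, PT, QR, QS, QT, RS, RT, ST
  2-simplices (6): PQR, PQT, PRT, QRS, QST, RST

giving chain groups C_0 ≅ Z^5, C_1 ≅ Z^9, C_2 ≅ Z^6.

Boundary ∂_1: C_1 → C_0 sends each edge [p,q] (with p < q) to q − p. For instance
  ∂ST = T − S.
The resulting 5×9 matrix has rank 4, and its Smith normal form has invariant factors (1,1,1,1).

The boundary map ∂_2: C_2 → C_1 sends each 2-simplex [p,q,r] to [q,r] − [p,r] + [p,q]. For instance
  ∂QRS = RS − QS + QR,
  ∂QST = ST − QT + QS.
This gives a 9×6 integer matrix of rank 5; reducing to Smith normal form yields diagonal entries (1,1,1,1,1).

Computing H_k = (kernel of ∂_k) / (image of ∂_{k+1}):

  H_0: rank C_0 − rank ∂_1 = 5 − 4 = 1, and the invariant factors of ∂_1 are all 1, so H_0 = Z.
  H_1: rank ker ∂_1 − rank ∂_2 = (9 − 4) − 5 = 0, and the invariant factors of ∂_2 are all 1, so H_1 = 0.
  H_2: rank ker ∂_2 − rank ∂_3 = (6 − 5) − 0 = 1, and there is no ∂_3, so H_2 = Z.

As a check, the Euler characteristic is 5 − 9 + 6 = 2, which agrees with 1 − 0 + 1 = 2.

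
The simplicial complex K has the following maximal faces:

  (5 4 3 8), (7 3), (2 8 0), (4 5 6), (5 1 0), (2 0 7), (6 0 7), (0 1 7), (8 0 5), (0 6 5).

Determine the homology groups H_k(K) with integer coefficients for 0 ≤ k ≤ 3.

We work with the vertex ordering 0 < 1 < 2 < 3 < 4 < 5 < 6 < 7 < 8. The simplices of K, each written with vertices in increasing order, are:

  0-simplices (9): [0], [1], [2], [3], [4], [5], [6], [7], [8]
  1-simplices (20): [0,1], [0,2], [0,5], [0,6], [0,7], [0,8], [1,5], [1,7], [2,7], [2,8], [3,4], [3,5], [3,7], [3,8], [4,5], [4,6], [4,8], [5,6], [5,8], [6,7]
  2-simplices (12): [0,1,5], [0,1,7], [0,2,7], [0,2,8], [0,5,6], [0,5,8], [0,6,7], [3,4,5], [3,4,8], [3,5,8], [4,5,6], [4,5,8]
  3-simplices (1): [3,4,5,8]

giving chain groups C_0 ≅ Z^9, C_1 ≅ Z^20, C_2 ≅ Z^12, C_3 ≅ Z^1.

Boundary ∂_1: C_1 → C_0 sends each edge [p,q] (with p < q) to q − p.
As a 9×20 matrix over Z this has rank 8, with invariant factors (1,1,1,1,1,1,1,1).

The boundary map ∂_2: C_2 → C_1 sends each 2-simplex [p,q,r] to [q,r] − [p,r] + [p,q]. For instance
  ∂[0,5,6] = [5,6] − [0,6] + [0,5],
  ∂[0,2,7] = [2,7] − [0,7] + [0,2].
The 20×12 boundary matrix has rank 11 and Smith normal form diag(1,1,1,1,1,1,1,1,1,1,1).

The boundary map ∂_3: C_3 → C_2 sends each 3-simplex σ to the alternating sum Σ_i (−1)^i (σ with its i-th vertex removed). For instance
  ∂[3,4,5,8] = [4,5,8] − [3,5,8] + [3,4,8] − [3,4,5].
The 12×1 boundary matrix has rank 1 and Smith normal form diag(1).

Now H_k = ker ∂_k / im ∂_{k+1}, so:

  H_0: rank C_0 − rank ∂_1 = 9 − 8 = 1, and the invariant factors of ∂_1 are all 1, so H_0 = Z.
  H_1: rank ker ∂_1 − rank ∂_2 = (20 − 8) − 11 = 1, and the invariant factors of ∂_2 are all 1, so H_1 = Z.
  H_2: rank ker ∂_2 − rank ∂_3 = (12 − 11) − 1 = 0, and the invariant factors of ∂_3 are all 1, so H_2 = 0.
  H_3: rank ker ∂_3 − rank ∂_4 = (1 − 1) − 0 = 0, and there is no ∂_4, so H_3 = 0.

H_0 = Z,  H_1 = Z,  H_2 = 0,  H_3 = 0.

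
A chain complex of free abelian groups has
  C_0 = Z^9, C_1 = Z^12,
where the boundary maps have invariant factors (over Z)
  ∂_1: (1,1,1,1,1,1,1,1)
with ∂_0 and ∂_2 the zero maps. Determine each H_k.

H_0: b_0 = 9 − 0 − 8 = 1; torsion from ∂_1 factors > 1: none. So H_0 = Z.
H_1: b_1 = 12 − 8 − 0 = 4; torsion from ∂_2 factors > 1: none. So H_1 = Z^4.

H_0 = Z,  H_1 = Z^4.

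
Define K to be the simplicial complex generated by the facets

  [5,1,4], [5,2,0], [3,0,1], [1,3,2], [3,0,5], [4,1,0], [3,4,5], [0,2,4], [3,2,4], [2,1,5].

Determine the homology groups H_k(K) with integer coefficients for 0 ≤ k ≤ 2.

H_0 = Z,  H_1 = Z/2,  H_2 = 0.

Fix the vertex order 0 < 1 < 2 < 3 < 4 < 5 and write every simplex with vertices in increasing order. Then dim K = 2 and the simplices of K are:

  0-simplices (6): [0], [1], [2], [3], [4], [5]
  1-simplices (15): [0,1], [0,2], [0,3], [0,4], [0,5], [1,2], [1,3], [1,4], [1,5], [2,3], [2,4], [2,5], [3,4], [3,5], [4,5]
  2-simplices (10): [0,1,3], [0,1,4], [0,2,4], [0,2,5], [0,3,5], [1,2,3], [1,2,5], [1,4,5], [2,3,4], [3,4,5]

giving chain groups C_0 ≅ Z^6, C_1 ≅ Z^15, C_2 ≅ Z^10.

∂_1: C_1 → C_0 sends each edge [p,q] (with p < q) to q − p.
This gives a 6×15 integer matrix of rank 5; reducing to Smith normal form yields diagonal entries (1,1,1,1,1).

∂_2: C_2 → C_1 maps a triangle to the signed sum of its edges. For instance
  ∂[1,4,5] = [4,5] − [1,5] + [1,4],
  ∂[0,1,3] = [1,3] − [0,3] + [0,1].
The resulting 15×10 matrix has rank 10, and its Smith normal form has invariant factors (1,1,1,1,1,1,1,1,1,2).

Computing H_k = (kernel of ∂_k) / (image of ∂_{k+1}):

  H_0: rank C_0 − rank ∂_1 = 6 − 5 = 1, and the invariant factors of ∂_1 are all 1, so H_0 ≅ Z.
  H_1: rank ker ∂_1 − rank ∂_2 = (15 − 5) − 10 = 0, and ∂_2 has invariant factor 2 > 1, so H_1 ≅ Z/2.
  H_2: rank ker ∂_2 − rank ∂_3 = (10 − 10) − 0 = 0, and there is no ∂_3, so H_2 ≅ 0.

As a check, the Euler characteristic is 6 − 15 + 10 = 1, which agrees with 1 − 0 + 0 = 1.
(K is a triangulation of the real projective plane RP^2.)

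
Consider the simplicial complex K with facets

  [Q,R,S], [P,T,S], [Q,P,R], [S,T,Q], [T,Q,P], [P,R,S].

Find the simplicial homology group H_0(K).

Order the vertices as P < Q < R < S < T. Listing each simplex with vertices in this order, K has dimension 2 with simplices:

  0-simplices (5): P, Q, R, S, T
  1-simplices (9): PQ, PR, PS, PT, QR, QS, QT, RS, ST
  2-simplices (6): PQR, PQT, PRS, PST, QRS, QST

giving chain groups C_0 ≅ Z^5, C_1 ≅ Z^9, C_2 ≅ Z^6.

Boundary ∂_1: C_1 → C_0 sends each edge [p,q] (with p < q) to q − p. For instance
  ∂RS = S − R.
The resulting 5×9 matrix has rank 4, and its Smith normal form has invariant factors (1,1,1,1).

Boundary ∂_2: C_2 → C_1 maps a triangle to the signed sum of its edges. For instance
  ∂PQT = QT − PT + PQ,
  ∂PST = ST − PT + PS.
The resulting 9×6 matrix has rank 5, and its Smith normal form has invariant factors (1,1,1,1,1).

From H_k ≅ ker(∂_k) / im(∂_{k+1}) we obtain:

  H_0: rank C_0 − rank ∂_1 = 5 − 4 = 1, and the invariant factors of ∂_1 are all 1, so H_0 ≅ Z.

(K is a triangulation of the 2-sphere S^2.)

H_0 = Z.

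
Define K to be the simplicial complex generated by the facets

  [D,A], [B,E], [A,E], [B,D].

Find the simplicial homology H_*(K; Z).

Order the vertices as A < B < D < E. Listing each simplex with vertices in this order, K has dimension 1 with simplices:

  0-simplices (4): A, B, D, E
  1-simplices (4): AD, AE, BD, BE

Hence C_0 ≅ Z^4, C_1 ≅ Z^4.

Boundary ∂_1: C_1 → C_0 is given by ∂[p,q] = [q] − [p].
As a 4×4 matrix over Z this has rank 3, with invariant factors (1,1,1).

From H_k ≅ ker(∂_k) / im(∂_{k+1}) we obtain:

  H_0: rank C_0 − rank ∂_1 = 4 − 3 = 1, and the invariant factors of ∂_1 are all 1, so H_0 ≅ Z.
  H_1: rank ker ∂_1 − rank ∂_2 = (4 − 3) − 0 = 1, and there is no ∂_2, so H_1 ≅ Z.

H_0 ≅ Z,  H_1 ≅ Z.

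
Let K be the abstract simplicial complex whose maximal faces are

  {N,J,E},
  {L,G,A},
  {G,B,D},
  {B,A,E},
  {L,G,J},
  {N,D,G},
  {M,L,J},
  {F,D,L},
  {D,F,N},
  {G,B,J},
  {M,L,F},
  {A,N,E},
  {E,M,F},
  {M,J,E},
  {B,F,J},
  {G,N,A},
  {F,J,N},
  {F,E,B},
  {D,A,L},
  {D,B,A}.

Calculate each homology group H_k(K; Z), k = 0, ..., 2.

We work with the vertex ordering A < B < D < E < F < G < J < L < M < N. The simplices of K, each written with vertices in increasing order, are:

  0-simplices (10): A, B, D, E, F, G, J, L, M, N
  1-simplices (30): AB, AD, AE, AG, AL, AN, BD, BE, BF, BG, BJ, DF, DG, DL, DN, EF, EJ, EM, EN, FJ, FL, FM, FN, GJ, GL, GN, JL, JM, JN, LM
  2-simplices (20): ABD, ABE, ADL, AEN, AGL, AGN, BDG, BEF, BFJ, BGJ, DFL, DFN, DGN, EFM, EJM, EJN, FJN, FLM, GJL, JLM

so the chain groups are C_0 ≅ Z^10, C_1 ≅ Z^30, C_2 ≅ Z^20.

The boundary map ∂_1: C_1 → C_0 is given by ∂[p,q] = [q] − [p].
The 10×30 boundary matrix has rank 9 and Smith normal form diag(1,1,1,1,1,1,1,1,1).

∂_2: C_2 → C_1 sends each 2-simplex [p,q,r] to [q,r] − [p,r] + [p,q]. For instance
  ∂BGJ = GJ − BJ + BG,
  ∂DGN = GN − DN + DG.
As a 30×20 matrix over Z this has rank 20, with invariant factors (1,1,1,1,1,1,1,1,1,1,1,1,1,1,1,1,1,1,1,2).

From H_k ≅ ker(∂_k) / im(∂_{k+1}) we obtain:

  H_0: rank C_0 − rank ∂_1 = 10 − 9 = 1, and the invariant factors of ∂_1 are all 1, so H_0 ≅ Z.
  H_1: rank ker ∂_1 − rank ∂_2 = (30 − 9) − 20 = 1, and ∂_2 has invariant factor 2 > 1, so H_1 ≅ Z ⊕ Z/2.
  H_2: rank ker ∂_2 − rank ∂_3 = (20 − 20) − 0 = 0, and there is no ∂_3, so H_2 ≅ 0.

H_0 = Z,  H_1 = Z ⊕ Z/2,  H_2 = 0.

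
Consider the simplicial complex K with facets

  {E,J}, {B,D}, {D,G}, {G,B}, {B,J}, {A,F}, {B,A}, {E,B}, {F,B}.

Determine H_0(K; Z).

Order the vertices as A < B < D < E < F < G < J. Listing each simplex with vertices in this order, K has dimension 1 with simplices:

  0-simplices (7): A, B, D, E, F, G, J
  1-simplices (9): AB, AF, BD, BE, BF, BG, BJ, DG, EJ

giving chain groups C_0 ≅ Z^7, C_1 ≅ Z^9.

∂_1: C_1 → C_0 is given by ∂[p,q] = [q] − [p]. For instance
  ∂EJ = J − E.
As a 7×9 matrix over Z this has rank 6, with invariant factors (1,1,1,1,1,1).

Computing H_k = (kernel of ∂_k) / (image of ∂_{k+1}):

  H_0: rank C_0 − rank ∂_1 = 7 − 6 = 1, and the invariant factors of ∂_1 are all 1, so H_0 ≅ Z.

H_0 ≅ Z.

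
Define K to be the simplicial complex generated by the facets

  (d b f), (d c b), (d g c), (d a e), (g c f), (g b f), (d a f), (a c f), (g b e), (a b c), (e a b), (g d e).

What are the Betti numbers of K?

b_0 = 1, b_1 = 0, b_2 = 0.

We work with the vertex ordering a < b < c < d < e < f < g. The simplices of K, each written with vertices in increasing order, are:

  0-simplices (7): a, b, c, d, e, f, g
  1-simplices (18): ab, ac, ad, ae, af, bc, bd, be, bf, bg, cd, cf, cg, de, df, dg, eg, fg
  2-simplices (12): abc, abe, acf, ade, adf, bcd, bdf, beg, bfg, cdg, cfg, deg

Hence C_0 ≅ Z^7, C_1 ≅ Z^18, C_2 ≅ Z^12.

The boundary map ∂_1: C_1 → C_0 maps an edge to its endpoints' difference, ∂[p,q] = q − p. For instance
  ∂eg = g − e.
As a 7×18 matrix over Z this has rank 6, with invariant factors (1,1,1,1,1,1).

The boundary map ∂_2: C_2 → C_1 maps a triangle to the signed sum of its edges. For instance
  ∂cdg = dg − cg + cd,
  ∂beg = eg − bg + be.
The 18×12 boundary matrix has rank 12 and Smith normal form diag(1,1,1,1,1,1,1,1,1,1,1,2).

From H_k ≅ ker(∂_k) / im(∂_{k+1}) we obtain:

  H_0: rank C_0 − rank ∂_1 = 7 − 6 = 1, and the invariant factors of ∂_1 are all 1, so H_0 ≅ Z.
  H_1: rank ker ∂_1 − rank ∂_2 = (18 − 6) − 12 = 0, and ∂_2 has invariant factor 2 > 1, so H_1 ≅ Z/2Z.
  H_2: rank ker ∂_2 − rank ∂_3 = (12 − 12) − 0 = 0, and there is no ∂_3, so H_2 ≅ 0.

As a check, the Euler characteristic is 7 − 18 + 12 = 1, which agrees with 1 − 0 + 0 = 1.
(K is a triangulation of the real projective plane RP^2.)

Hence the Betti numbers are b_0 = 1, b_1 = 0, b_2 = 0.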